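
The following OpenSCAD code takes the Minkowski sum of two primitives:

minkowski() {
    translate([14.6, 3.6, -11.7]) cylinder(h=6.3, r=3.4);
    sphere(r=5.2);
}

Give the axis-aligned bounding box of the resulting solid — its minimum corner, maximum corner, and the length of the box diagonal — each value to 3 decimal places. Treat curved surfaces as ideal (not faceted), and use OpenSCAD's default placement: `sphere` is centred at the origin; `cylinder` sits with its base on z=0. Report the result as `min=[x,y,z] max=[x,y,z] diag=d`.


min=[6.000,-5.000,-16.900] max=[23.200,12.200,-0.200] diag=29.505

A = translate([14.6, 3.6, -11.7]) cylinder(h=6.3, r=3.4) → bbox [11.2,0.2,-11.7] .. [18,7,-5.4]
B = sphere(r=5.2) → bbox [-5.2,-5.2,-5.2] .. [5.2,5.2,5.2]
lo = A.lo+B.lo = [11.2-5.2, 0.2-5.2, -11.7-5.2] = [6.000,-5.000,-16.900]
hi = A.hi+B.hi = [18+5.2, 7+5.2, -5.4+5.2] = [23.200,12.200,-0.200]
diag = √(17.2²+17.2²+16.7²) = √870.57 = 29.505


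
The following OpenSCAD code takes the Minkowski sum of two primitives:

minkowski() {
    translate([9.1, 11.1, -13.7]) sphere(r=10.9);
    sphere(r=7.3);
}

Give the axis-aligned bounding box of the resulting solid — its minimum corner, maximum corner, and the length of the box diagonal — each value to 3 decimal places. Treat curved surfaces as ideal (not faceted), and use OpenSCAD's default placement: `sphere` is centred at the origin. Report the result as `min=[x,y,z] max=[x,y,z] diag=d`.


A = translate([9.1, 11.1, -13.7]) sphere(r=10.9) → bbox [-1.8,0.2,-24.6] .. [20,22,-2.8]
B = sphere(r=7.3) → bbox [-7.3,-7.3,-7.3] .. [7.3,7.3,7.3]
lo = A.lo+B.lo = [-1.8-7.3, 0.2-7.3, -24.6-7.3] = [-9.100,-7.100,-31.900]
hi = A.hi+B.hi = [20+7.3, 22+7.3, -2.8+7.3] = [27.300,29.300,4.500]
diag = √(36.4²+36.4²+36.4²) = √3974.88 = 63.047

min=[-9.100,-7.100,-31.900] max=[27.300,29.300,4.500] diag=63.047


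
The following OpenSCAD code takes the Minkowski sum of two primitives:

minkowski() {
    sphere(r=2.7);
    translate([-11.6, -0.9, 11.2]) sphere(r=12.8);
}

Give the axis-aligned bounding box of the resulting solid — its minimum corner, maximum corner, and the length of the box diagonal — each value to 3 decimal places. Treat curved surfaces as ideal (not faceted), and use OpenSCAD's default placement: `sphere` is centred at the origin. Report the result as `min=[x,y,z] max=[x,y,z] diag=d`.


A = translate([-11.6, -0.9, 11.2]) sphere(r=12.8) → bbox [-24.4,-13.7,-1.6] .. [1.2,11.9,24]
B = sphere(r=2.7) → bbox [-2.7,-2.7,-2.7] .. [2.7,2.7,2.7]
lo = A.lo+B.lo = [-24.4-2.7, -13.7-2.7, -1.6-2.7] = [-27.100,-16.400,-4.300]
hi = A.hi+B.hi = [1.2+2.7, 11.9+2.7, 24+2.7] = [3.900,14.600,26.700]
diag = √(31²+31²+31²) = √2883 = 53.694

min=[-27.100,-16.400,-4.300] max=[3.900,14.600,26.700] diag=53.694


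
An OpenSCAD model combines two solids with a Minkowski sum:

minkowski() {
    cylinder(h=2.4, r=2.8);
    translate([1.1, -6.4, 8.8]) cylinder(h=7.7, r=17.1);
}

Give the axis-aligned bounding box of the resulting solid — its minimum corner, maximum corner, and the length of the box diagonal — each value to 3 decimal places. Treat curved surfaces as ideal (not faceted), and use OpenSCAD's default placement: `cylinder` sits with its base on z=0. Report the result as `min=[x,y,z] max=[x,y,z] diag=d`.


min=[-18.800,-26.300,8.800] max=[21.000,13.500,18.900] diag=57.185

A = translate([1.1, -6.4, 8.8]) cylinder(h=7.7, r=17.1) → bbox [-16,-23.5,8.8] .. [18.2,10.7,16.5]
B = cylinder(h=2.4, r=2.8) → bbox [-2.8,-2.8,0] .. [2.8,2.8,2.4]
lo = A.lo+B.lo = [-16-2.8, -23.5-2.8, 8.8+0] = [-18.800,-26.300,8.800]
hi = A.hi+B.hi = [18.2+2.8, 10.7+2.8, 16.5+2.4] = [21.000,13.500,18.900]
diag = √(39.8²+39.8²+10.1²) = √3270.09 = 57.185


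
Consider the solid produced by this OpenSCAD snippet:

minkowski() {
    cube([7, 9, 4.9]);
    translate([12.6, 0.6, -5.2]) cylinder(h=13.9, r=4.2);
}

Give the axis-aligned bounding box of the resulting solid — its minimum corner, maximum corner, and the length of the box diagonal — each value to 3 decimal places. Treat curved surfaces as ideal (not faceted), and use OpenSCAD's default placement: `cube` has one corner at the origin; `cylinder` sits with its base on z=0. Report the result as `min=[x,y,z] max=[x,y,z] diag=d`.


A = translate([12.6, 0.6, -5.2]) cylinder(h=13.9, r=4.2) → bbox [8.4,-3.6,-5.2] .. [16.8,4.8,8.7]
B = cube([7, 9, 4.9]) → bbox [0,0,0] .. [7,9,4.9]
lo = A.lo+B.lo = [8.4+0, -3.6+0, -5.2+0] = [8.400,-3.600,-5.200]
hi = A.hi+B.hi = [16.8+7, 4.8+9, 8.7+4.9] = [23.800,13.800,13.600]
diag = √(15.4²+17.4²+18.8²) = √893.36 = 29.889

min=[8.400,-3.600,-5.200] max=[23.800,13.800,13.600] diag=29.889


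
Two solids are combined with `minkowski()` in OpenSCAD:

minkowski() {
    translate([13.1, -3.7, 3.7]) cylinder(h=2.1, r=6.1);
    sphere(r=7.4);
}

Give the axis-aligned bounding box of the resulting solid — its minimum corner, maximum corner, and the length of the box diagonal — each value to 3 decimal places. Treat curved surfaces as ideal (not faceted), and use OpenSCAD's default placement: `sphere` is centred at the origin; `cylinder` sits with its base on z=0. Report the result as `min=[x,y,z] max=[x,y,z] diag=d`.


A = translate([13.1, -3.7, 3.7]) cylinder(h=2.1, r=6.1) → bbox [7,-9.8,3.7] .. [19.2,2.4,5.8]
B = sphere(r=7.4) → bbox [-7.4,-7.4,-7.4] .. [7.4,7.4,7.4]
lo = A.lo+B.lo = [7-7.4, -9.8-7.4, 3.7-7.4] = [-0.400,-17.200,-3.700]
hi = A.hi+B.hi = [19.2+7.4, 2.4+7.4, 5.8+7.4] = [26.600,9.800,13.200]
diag = √(27²+27²+16.9²) = √1743.61 = 41.757

min=[-0.400,-17.200,-3.700] max=[26.600,9.800,13.200] diag=41.757


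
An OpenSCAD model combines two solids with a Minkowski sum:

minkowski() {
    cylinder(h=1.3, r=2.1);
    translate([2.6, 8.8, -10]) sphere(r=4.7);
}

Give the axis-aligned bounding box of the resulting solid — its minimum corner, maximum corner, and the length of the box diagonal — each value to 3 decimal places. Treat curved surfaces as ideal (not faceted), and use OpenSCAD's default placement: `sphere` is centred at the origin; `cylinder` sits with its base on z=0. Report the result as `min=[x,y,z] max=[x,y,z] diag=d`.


A = translate([2.6, 8.8, -10]) sphere(r=4.7) → bbox [-2.1,4.1,-14.7] .. [7.3,13.5,-5.3]
B = cylinder(h=1.3, r=2.1) → bbox [-2.1,-2.1,0] .. [2.1,2.1,1.3]
lo = A.lo+B.lo = [-2.1-2.1, 4.1-2.1, -14.7+0] = [-4.200,2.000,-14.700]
hi = A.hi+B.hi = [7.3+2.1, 13.5+2.1, -5.3+1.3] = [9.400,15.600,-4.000]
diag = √(13.6²+13.6²+10.7²) = √484.41 = 22.009

min=[-4.200,2.000,-14.700] max=[9.400,15.600,-4.000] diag=22.009


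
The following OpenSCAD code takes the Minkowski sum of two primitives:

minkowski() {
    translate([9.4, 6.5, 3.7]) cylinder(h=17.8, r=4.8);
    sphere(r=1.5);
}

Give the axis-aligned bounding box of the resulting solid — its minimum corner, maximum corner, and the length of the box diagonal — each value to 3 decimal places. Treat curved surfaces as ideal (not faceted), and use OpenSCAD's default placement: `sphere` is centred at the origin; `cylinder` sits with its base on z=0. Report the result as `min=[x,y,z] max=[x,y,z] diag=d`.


A = translate([9.4, 6.5, 3.7]) cylinder(h=17.8, r=4.8) → bbox [4.6,1.7,3.7] .. [14.2,11.3,21.5]
B = sphere(r=1.5) → bbox [-1.5,-1.5,-1.5] .. [1.5,1.5,1.5]
lo = A.lo+B.lo = [4.6-1.5, 1.7-1.5, 3.7-1.5] = [3.100,0.200,2.200]
hi = A.hi+B.hi = [14.2+1.5, 11.3+1.5, 21.5+1.5] = [15.700,12.800,23.000]
diag = √(12.6²+12.6²+20.8²) = √750.16 = 27.389

min=[3.100,0.200,2.200] max=[15.700,12.800,23.000] diag=27.389


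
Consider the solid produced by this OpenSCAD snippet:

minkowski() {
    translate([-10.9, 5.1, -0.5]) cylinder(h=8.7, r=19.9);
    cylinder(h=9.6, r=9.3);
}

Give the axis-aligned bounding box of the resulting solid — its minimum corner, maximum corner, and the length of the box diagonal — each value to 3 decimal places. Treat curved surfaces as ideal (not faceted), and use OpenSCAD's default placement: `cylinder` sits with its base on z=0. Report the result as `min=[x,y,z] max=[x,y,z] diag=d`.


min=[-40.100,-24.100,-0.500] max=[18.300,34.300,17.800] diag=84.593

A = translate([-10.9, 5.1, -0.5]) cylinder(h=8.7, r=19.9) → bbox [-30.8,-14.8,-0.5] .. [9,25,8.2]
B = cylinder(h=9.6, r=9.3) → bbox [-9.3,-9.3,0] .. [9.3,9.3,9.6]
lo = A.lo+B.lo = [-30.8-9.3, -14.8-9.3, -0.5+0] = [-40.100,-24.100,-0.500]
hi = A.hi+B.hi = [9+9.3, 25+9.3, 8.2+9.6] = [18.300,34.300,17.800]
diag = √(58.4²+58.4²+18.3²) = √7156.01 = 84.593


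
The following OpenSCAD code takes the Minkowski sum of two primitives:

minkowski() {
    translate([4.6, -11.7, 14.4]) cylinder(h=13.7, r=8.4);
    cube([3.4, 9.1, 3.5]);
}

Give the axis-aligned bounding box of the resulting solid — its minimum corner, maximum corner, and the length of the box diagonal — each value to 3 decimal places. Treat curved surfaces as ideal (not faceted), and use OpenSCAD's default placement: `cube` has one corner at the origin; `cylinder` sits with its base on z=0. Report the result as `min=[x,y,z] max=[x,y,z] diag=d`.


A = translate([4.6, -11.7, 14.4]) cylinder(h=13.7, r=8.4) → bbox [-3.8,-20.1,14.4] .. [13,-3.3,28.1]
B = cube([3.4, 9.1, 3.5]) → bbox [0,0,0] .. [3.4,9.1,3.5]
lo = A.lo+B.lo = [-3.8+0, -20.1+0, 14.4+0] = [-3.800,-20.100,14.400]
hi = A.hi+B.hi = [13+3.4, -3.3+9.1, 28.1+3.5] = [16.400,5.800,31.600]
diag = √(20.2²+25.9²+17.2²) = √1374.69 = 37.077

min=[-3.800,-20.100,14.400] max=[16.400,5.800,31.600] diag=37.077


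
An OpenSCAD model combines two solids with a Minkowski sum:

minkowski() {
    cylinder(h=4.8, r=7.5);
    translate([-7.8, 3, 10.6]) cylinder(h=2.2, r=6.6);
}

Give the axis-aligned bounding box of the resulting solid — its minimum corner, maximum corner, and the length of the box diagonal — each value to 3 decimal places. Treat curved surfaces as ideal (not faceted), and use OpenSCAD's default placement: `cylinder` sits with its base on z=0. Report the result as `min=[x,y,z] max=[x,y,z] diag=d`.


A = translate([-7.8, 3, 10.6]) cylinder(h=2.2, r=6.6) → bbox [-14.4,-3.6,10.6] .. [-1.2,9.6,12.8]
B = cylinder(h=4.8, r=7.5) → bbox [-7.5,-7.5,0] .. [7.5,7.5,4.8]
lo = A.lo+B.lo = [-14.4-7.5, -3.6-7.5, 10.6+0] = [-21.900,-11.100,10.600]
hi = A.hi+B.hi = [-1.2+7.5, 9.6+7.5, 12.8+4.8] = [6.300,17.100,17.600]
diag = √(28.2²+28.2²+7²) = √1639.48 = 40.490

min=[-21.900,-11.100,10.600] max=[6.300,17.100,17.600] diag=40.490


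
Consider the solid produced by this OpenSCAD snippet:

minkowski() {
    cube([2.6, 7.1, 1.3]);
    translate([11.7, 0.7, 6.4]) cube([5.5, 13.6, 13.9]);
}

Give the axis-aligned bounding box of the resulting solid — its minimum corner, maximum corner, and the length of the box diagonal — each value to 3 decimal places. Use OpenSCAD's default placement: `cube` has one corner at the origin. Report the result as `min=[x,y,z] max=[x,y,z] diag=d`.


min=[11.700,0.700,6.400] max=[19.800,21.400,21.600] diag=26.928

A = translate([11.7, 0.7, 6.4]) cube([5.5, 13.6, 13.9]) → bbox [11.7,0.7,6.4] .. [17.2,14.3,20.3]
B = cube([2.6, 7.1, 1.3]) → bbox [0,0,0] .. [2.6,7.1,1.3]
lo = A.lo+B.lo = [11.7+0, 0.7+0, 6.4+0] = [11.700,0.700,6.400]
hi = A.hi+B.hi = [17.2+2.6, 14.3+7.1, 20.3+1.3] = [19.800,21.400,21.600]
diag = √(8.1²+20.7²+15.2²) = √725.14 = 26.928


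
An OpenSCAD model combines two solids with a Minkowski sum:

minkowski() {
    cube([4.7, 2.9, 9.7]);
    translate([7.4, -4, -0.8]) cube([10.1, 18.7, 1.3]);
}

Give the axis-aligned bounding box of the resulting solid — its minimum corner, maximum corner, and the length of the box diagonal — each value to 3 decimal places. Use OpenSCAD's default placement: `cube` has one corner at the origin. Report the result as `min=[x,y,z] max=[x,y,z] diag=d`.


min=[7.400,-4.000,-0.800] max=[22.200,17.600,10.200] diag=28.401

A = translate([7.4, -4, -0.8]) cube([10.1, 18.7, 1.3]) → bbox [7.4,-4,-0.8] .. [17.5,14.7,0.5]
B = cube([4.7, 2.9, 9.7]) → bbox [0,0,0] .. [4.7,2.9,9.7]
lo = A.lo+B.lo = [7.4+0, -4+0, -0.8+0] = [7.400,-4.000,-0.800]
hi = A.hi+B.hi = [17.5+4.7, 14.7+2.9, 0.5+9.7] = [22.200,17.600,10.200]
diag = √(14.8²+21.6²+11²) = √806.6 = 28.401


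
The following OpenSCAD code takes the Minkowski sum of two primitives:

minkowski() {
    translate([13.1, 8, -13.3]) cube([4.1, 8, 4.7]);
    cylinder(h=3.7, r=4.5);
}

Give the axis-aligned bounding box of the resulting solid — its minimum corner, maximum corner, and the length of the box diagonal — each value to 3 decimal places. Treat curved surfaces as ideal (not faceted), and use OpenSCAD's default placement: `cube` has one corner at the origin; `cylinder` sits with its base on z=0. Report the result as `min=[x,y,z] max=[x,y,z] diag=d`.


A = translate([13.1, 8, -13.3]) cube([4.1, 8, 4.7]) → bbox [13.1,8,-13.3] .. [17.2,16,-8.6]
B = cylinder(h=3.7, r=4.5) → bbox [-4.5,-4.5,0] .. [4.5,4.5,3.7]
lo = A.lo+B.lo = [13.1-4.5, 8-4.5, -13.3+0] = [8.600,3.500,-13.300]
hi = A.hi+B.hi = [17.2+4.5, 16+4.5, -8.6+3.7] = [21.700,20.500,-4.900]
diag = √(13.1²+17²+8.4²) = √531.17 = 23.047

min=[8.600,3.500,-13.300] max=[21.700,20.500,-4.900] diag=23.047


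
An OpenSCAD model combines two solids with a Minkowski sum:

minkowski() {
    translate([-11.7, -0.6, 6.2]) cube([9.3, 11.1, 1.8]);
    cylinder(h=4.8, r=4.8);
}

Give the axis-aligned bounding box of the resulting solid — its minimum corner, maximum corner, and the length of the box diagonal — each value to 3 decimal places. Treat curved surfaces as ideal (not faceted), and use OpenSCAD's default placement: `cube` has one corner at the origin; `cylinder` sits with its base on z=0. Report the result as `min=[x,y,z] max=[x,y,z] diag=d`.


min=[-16.500,-5.400,6.200] max=[2.400,15.300,12.800] diag=28.797

A = translate([-11.7, -0.6, 6.2]) cube([9.3, 11.1, 1.8]) → bbox [-11.7,-0.6,6.2] .. [-2.4,10.5,8]
B = cylinder(h=4.8, r=4.8) → bbox [-4.8,-4.8,0] .. [4.8,4.8,4.8]
lo = A.lo+B.lo = [-11.7-4.8, -0.6-4.8, 6.2+0] = [-16.500,-5.400,6.200]
hi = A.hi+B.hi = [-2.4+4.8, 10.5+4.8, 8+4.8] = [2.400,15.300,12.800]
diag = √(18.9²+20.7²+6.6²) = √829.26 = 28.797


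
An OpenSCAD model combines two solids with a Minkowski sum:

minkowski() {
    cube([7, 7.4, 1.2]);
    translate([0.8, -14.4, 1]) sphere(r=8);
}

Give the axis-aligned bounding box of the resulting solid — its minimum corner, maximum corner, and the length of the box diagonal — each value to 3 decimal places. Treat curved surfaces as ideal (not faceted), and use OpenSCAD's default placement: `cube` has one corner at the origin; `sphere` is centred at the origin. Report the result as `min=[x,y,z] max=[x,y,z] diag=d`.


A = translate([0.8, -14.4, 1]) sphere(r=8) → bbox [-7.2,-22.4,-7] .. [8.8,-6.4,9]
B = cube([7, 7.4, 1.2]) → bbox [0,0,0] .. [7,7.4,1.2]
lo = A.lo+B.lo = [-7.2+0, -22.4+0, -7+0] = [-7.200,-22.400,-7.000]
hi = A.hi+B.hi = [8.8+7, -6.4+7.4, 9+1.2] = [15.800,1.000,10.200]
diag = √(23²+23.4²+17.2²) = √1372.4 = 37.046

min=[-7.200,-22.400,-7.000] max=[15.800,1.000,10.200] diag=37.046


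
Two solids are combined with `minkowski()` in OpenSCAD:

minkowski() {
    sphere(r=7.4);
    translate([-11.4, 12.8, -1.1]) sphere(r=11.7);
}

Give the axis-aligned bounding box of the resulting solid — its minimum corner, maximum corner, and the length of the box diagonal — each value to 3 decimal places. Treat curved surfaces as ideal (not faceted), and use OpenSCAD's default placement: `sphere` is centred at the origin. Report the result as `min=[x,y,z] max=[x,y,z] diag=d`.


A = translate([-11.4, 12.8, -1.1]) sphere(r=11.7) → bbox [-23.1,1.1,-12.8] .. [0.3,24.5,10.6]
B = sphere(r=7.4) → bbox [-7.4,-7.4,-7.4] .. [7.4,7.4,7.4]
lo = A.lo+B.lo = [-23.1-7.4, 1.1-7.4, -12.8-7.4] = [-30.500,-6.300,-20.200]
hi = A.hi+B.hi = [0.3+7.4, 24.5+7.4, 10.6+7.4] = [7.700,31.900,18.000]
diag = √(38.2²+38.2²+38.2²) = √4377.72 = 66.164

min=[-30.500,-6.300,-20.200] max=[7.700,31.900,18.000] diag=66.164


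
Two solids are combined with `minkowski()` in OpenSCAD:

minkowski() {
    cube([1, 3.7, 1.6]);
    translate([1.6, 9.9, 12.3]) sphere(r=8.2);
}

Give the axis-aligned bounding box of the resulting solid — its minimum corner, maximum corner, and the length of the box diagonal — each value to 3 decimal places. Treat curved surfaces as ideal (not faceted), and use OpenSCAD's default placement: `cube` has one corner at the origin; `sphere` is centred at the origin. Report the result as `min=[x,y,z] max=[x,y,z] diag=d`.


min=[-6.600,1.700,4.100] max=[10.800,21.800,22.100] diag=32.106

A = translate([1.6, 9.9, 12.3]) sphere(r=8.2) → bbox [-6.6,1.7,4.1] .. [9.8,18.1,20.5]
B = cube([1, 3.7, 1.6]) → bbox [0,0,0] .. [1,3.7,1.6]
lo = A.lo+B.lo = [-6.6+0, 1.7+0, 4.1+0] = [-6.600,1.700,4.100]
hi = A.hi+B.hi = [9.8+1, 18.1+3.7, 20.5+1.6] = [10.800,21.800,22.100]
diag = √(17.4²+20.1²+18²) = √1030.77 = 32.106


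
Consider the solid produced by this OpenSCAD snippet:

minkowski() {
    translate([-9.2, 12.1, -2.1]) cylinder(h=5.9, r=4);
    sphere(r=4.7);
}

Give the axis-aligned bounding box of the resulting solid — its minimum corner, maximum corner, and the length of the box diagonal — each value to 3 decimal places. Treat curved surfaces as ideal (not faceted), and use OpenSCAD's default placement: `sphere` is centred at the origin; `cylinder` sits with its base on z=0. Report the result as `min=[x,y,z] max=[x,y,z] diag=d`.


A = translate([-9.2, 12.1, -2.1]) cylinder(h=5.9, r=4) → bbox [-13.2,8.1,-2.1] .. [-5.2,16.1,3.8]
B = sphere(r=4.7) → bbox [-4.7,-4.7,-4.7] .. [4.7,4.7,4.7]
lo = A.lo+B.lo = [-13.2-4.7, 8.1-4.7, -2.1-4.7] = [-17.900,3.400,-6.800]
hi = A.hi+B.hi = [-5.2+4.7, 16.1+4.7, 3.8+4.7] = [-0.500,20.800,8.500]
diag = √(17.4²+17.4²+15.3²) = √839.61 = 28.976

min=[-17.900,3.400,-6.800] max=[-0.500,20.800,8.500] diag=28.976


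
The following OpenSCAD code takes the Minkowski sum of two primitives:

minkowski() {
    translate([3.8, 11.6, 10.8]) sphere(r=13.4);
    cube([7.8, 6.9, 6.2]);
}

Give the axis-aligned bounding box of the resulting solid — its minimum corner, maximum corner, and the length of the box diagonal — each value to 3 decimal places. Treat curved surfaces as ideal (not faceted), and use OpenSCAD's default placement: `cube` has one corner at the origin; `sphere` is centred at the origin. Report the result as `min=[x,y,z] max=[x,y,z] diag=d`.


A = translate([3.8, 11.6, 10.8]) sphere(r=13.4) → bbox [-9.6,-1.8,-2.6] .. [17.2,25,24.2]
B = cube([7.8, 6.9, 6.2]) → bbox [0,0,0] .. [7.8,6.9,6.2]
lo = A.lo+B.lo = [-9.6+0, -1.8+0, -2.6+0] = [-9.600,-1.800,-2.600]
hi = A.hi+B.hi = [17.2+7.8, 25+6.9, 24.2+6.2] = [25.000,31.900,30.400]
diag = √(34.6²+33.7²+33²) = √3421.85 = 58.497

min=[-9.600,-1.800,-2.600] max=[25.000,31.900,30.400] diag=58.497


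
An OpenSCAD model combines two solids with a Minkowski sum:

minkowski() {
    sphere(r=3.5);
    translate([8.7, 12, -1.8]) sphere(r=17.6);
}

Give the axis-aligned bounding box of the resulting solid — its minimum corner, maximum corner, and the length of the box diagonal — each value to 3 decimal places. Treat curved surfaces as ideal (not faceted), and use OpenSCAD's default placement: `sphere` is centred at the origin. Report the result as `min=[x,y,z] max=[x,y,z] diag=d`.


A = translate([8.7, 12, -1.8]) sphere(r=17.6) → bbox [-8.9,-5.6,-19.4] .. [26.3,29.6,15.8]
B = sphere(r=3.5) → bbox [-3.5,-3.5,-3.5] .. [3.5,3.5,3.5]
lo = A.lo+B.lo = [-8.9-3.5, -5.6-3.5, -19.4-3.5] = [-12.400,-9.100,-22.900]
hi = A.hi+B.hi = [26.3+3.5, 29.6+3.5, 15.8+3.5] = [29.800,33.100,19.300]
diag = √(42.2²+42.2²+42.2²) = √5342.52 = 73.093

min=[-12.400,-9.100,-22.900] max=[29.800,33.100,19.300] diag=73.093


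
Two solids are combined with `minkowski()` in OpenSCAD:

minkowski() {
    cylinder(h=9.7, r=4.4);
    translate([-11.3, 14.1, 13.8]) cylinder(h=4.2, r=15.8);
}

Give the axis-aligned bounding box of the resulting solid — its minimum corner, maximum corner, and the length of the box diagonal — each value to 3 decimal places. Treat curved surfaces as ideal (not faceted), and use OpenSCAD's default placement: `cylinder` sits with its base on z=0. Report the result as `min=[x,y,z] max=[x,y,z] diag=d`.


min=[-31.500,-6.100,13.800] max=[8.900,34.300,27.700] diag=58.801

A = translate([-11.3, 14.1, 13.8]) cylinder(h=4.2, r=15.8) → bbox [-27.1,-1.7,13.8] .. [4.5,29.9,18]
B = cylinder(h=9.7, r=4.4) → bbox [-4.4,-4.4,0] .. [4.4,4.4,9.7]
lo = A.lo+B.lo = [-27.1-4.4, -1.7-4.4, 13.8+0] = [-31.500,-6.100,13.800]
hi = A.hi+B.hi = [4.5+4.4, 29.9+4.4, 18+9.7] = [8.900,34.300,27.700]
diag = √(40.4²+40.4²+13.9²) = √3457.53 = 58.801


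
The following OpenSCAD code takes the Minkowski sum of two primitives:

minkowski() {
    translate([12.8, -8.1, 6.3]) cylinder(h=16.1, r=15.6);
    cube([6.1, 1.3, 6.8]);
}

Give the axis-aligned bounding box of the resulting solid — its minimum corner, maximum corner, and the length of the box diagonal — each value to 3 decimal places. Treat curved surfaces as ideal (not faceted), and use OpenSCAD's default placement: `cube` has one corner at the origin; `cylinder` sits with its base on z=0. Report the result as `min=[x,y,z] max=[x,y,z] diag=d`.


A = translate([12.8, -8.1, 6.3]) cylinder(h=16.1, r=15.6) → bbox [-2.8,-23.7,6.3] .. [28.4,7.5,22.4]
B = cube([6.1, 1.3, 6.8]) → bbox [0,0,0] .. [6.1,1.3,6.8]
lo = A.lo+B.lo = [-2.8+0, -23.7+0, 6.3+0] = [-2.800,-23.700,6.300]
hi = A.hi+B.hi = [28.4+6.1, 7.5+1.3, 22.4+6.8] = [34.500,8.800,29.200]
diag = √(37.3²+32.5²+22.9²) = √2971.95 = 54.516

min=[-2.800,-23.700,6.300] max=[34.500,8.800,29.200] diag=54.516


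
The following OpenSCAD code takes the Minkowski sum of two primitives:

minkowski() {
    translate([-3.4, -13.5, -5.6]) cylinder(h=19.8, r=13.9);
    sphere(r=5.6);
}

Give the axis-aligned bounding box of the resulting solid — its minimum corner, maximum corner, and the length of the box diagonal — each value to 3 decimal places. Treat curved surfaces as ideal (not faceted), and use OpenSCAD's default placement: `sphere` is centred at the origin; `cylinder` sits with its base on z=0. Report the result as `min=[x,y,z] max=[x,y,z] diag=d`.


min=[-22.900,-33.000,-11.200] max=[16.100,6.000,19.800] diag=63.269

A = translate([-3.4, -13.5, -5.6]) cylinder(h=19.8, r=13.9) → bbox [-17.3,-27.4,-5.6] .. [10.5,0.4,14.2]
B = sphere(r=5.6) → bbox [-5.6,-5.6,-5.6] .. [5.6,5.6,5.6]
lo = A.lo+B.lo = [-17.3-5.6, -27.4-5.6, -5.6-5.6] = [-22.900,-33.000,-11.200]
hi = A.hi+B.hi = [10.5+5.6, 0.4+5.6, 14.2+5.6] = [16.100,6.000,19.800]
diag = √(39²+39²+31²) = √4003 = 63.269


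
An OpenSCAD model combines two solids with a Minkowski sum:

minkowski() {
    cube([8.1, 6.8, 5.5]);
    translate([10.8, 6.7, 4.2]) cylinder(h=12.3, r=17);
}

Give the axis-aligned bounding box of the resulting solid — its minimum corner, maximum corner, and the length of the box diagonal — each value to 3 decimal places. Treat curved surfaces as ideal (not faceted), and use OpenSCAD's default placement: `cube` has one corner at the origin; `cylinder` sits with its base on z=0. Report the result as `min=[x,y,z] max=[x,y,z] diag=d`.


min=[-6.200,-10.300,4.200] max=[35.900,30.500,22.000] diag=61.269

A = translate([10.8, 6.7, 4.2]) cylinder(h=12.3, r=17) → bbox [-6.2,-10.3,4.2] .. [27.8,23.7,16.5]
B = cube([8.1, 6.8, 5.5]) → bbox [0,0,0] .. [8.1,6.8,5.5]
lo = A.lo+B.lo = [-6.2+0, -10.3+0, 4.2+0] = [-6.200,-10.300,4.200]
hi = A.hi+B.hi = [27.8+8.1, 23.7+6.8, 16.5+5.5] = [35.900,30.500,22.000]
diag = √(42.1²+40.8²+17.8²) = √3753.89 = 61.269


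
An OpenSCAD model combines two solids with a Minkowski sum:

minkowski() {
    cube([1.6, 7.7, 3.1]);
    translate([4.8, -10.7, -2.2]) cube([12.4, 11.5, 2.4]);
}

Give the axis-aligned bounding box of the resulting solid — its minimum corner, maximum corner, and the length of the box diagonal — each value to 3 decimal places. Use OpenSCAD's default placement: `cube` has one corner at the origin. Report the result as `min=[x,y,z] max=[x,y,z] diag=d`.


min=[4.800,-10.700,-2.200] max=[18.800,8.500,3.300] diag=24.390

A = translate([4.8, -10.7, -2.2]) cube([12.4, 11.5, 2.4]) → bbox [4.8,-10.7,-2.2] .. [17.2,0.8,0.2]
B = cube([1.6, 7.7, 3.1]) → bbox [0,0,0] .. [1.6,7.7,3.1]
lo = A.lo+B.lo = [4.8+0, -10.7+0, -2.2+0] = [4.800,-10.700,-2.200]
hi = A.hi+B.hi = [17.2+1.6, 0.8+7.7, 0.2+3.1] = [18.800,8.500,3.300]
diag = √(14²+19.2²+5.5²) = √594.89 = 24.390


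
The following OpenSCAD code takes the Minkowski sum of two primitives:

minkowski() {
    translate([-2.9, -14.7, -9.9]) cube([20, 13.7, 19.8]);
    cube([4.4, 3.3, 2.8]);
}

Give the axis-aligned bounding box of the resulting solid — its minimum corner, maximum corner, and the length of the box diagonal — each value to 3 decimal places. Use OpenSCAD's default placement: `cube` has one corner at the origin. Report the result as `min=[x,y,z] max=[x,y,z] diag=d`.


min=[-2.900,-14.700,-9.900] max=[21.500,2.300,12.700] diag=37.351

A = translate([-2.9, -14.7, -9.9]) cube([20, 13.7, 19.8]) → bbox [-2.9,-14.7,-9.9] .. [17.1,-1,9.9]
B = cube([4.4, 3.3, 2.8]) → bbox [0,0,0] .. [4.4,3.3,2.8]
lo = A.lo+B.lo = [-2.9+0, -14.7+0, -9.9+0] = [-2.900,-14.700,-9.900]
hi = A.hi+B.hi = [17.1+4.4, -1+3.3, 9.9+2.8] = [21.500,2.300,12.700]
diag = √(24.4²+17²+22.6²) = √1395.12 = 37.351


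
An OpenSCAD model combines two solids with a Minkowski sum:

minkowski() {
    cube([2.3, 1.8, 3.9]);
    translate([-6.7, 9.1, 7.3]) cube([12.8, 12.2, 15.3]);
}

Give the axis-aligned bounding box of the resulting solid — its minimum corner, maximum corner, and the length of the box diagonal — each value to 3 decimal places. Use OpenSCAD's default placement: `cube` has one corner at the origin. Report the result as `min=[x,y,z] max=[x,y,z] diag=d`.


min=[-6.700,9.100,7.300] max=[8.400,23.100,26.500] diag=28.154

A = translate([-6.7, 9.1, 7.3]) cube([12.8, 12.2, 15.3]) → bbox [-6.7,9.1,7.3] .. [6.1,21.3,22.6]
B = cube([2.3, 1.8, 3.9]) → bbox [0,0,0] .. [2.3,1.8,3.9]
lo = A.lo+B.lo = [-6.7+0, 9.1+0, 7.3+0] = [-6.700,9.100,7.300]
hi = A.hi+B.hi = [6.1+2.3, 21.3+1.8, 22.6+3.9] = [8.400,23.100,26.500]
diag = √(15.1²+14²+19.2²) = √792.65 = 28.154


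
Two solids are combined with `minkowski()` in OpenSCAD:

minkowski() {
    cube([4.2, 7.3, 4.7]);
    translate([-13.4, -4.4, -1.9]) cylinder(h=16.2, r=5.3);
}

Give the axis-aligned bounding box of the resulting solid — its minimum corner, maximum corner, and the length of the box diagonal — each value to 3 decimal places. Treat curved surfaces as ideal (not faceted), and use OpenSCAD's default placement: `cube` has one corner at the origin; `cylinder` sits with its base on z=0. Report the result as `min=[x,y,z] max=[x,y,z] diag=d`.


A = translate([-13.4, -4.4, -1.9]) cylinder(h=16.2, r=5.3) → bbox [-18.7,-9.7,-1.9] .. [-8.1,0.9,14.3]
B = cube([4.2, 7.3, 4.7]) → bbox [0,0,0] .. [4.2,7.3,4.7]
lo = A.lo+B.lo = [-18.7+0, -9.7+0, -1.9+0] = [-18.700,-9.700,-1.900]
hi = A.hi+B.hi = [-8.1+4.2, 0.9+7.3, 14.3+4.7] = [-3.900,8.200,19.000]
diag = √(14.8²+17.9²+20.9²) = √976.26 = 31.245

min=[-18.700,-9.700,-1.900] max=[-3.900,8.200,19.000] diag=31.245


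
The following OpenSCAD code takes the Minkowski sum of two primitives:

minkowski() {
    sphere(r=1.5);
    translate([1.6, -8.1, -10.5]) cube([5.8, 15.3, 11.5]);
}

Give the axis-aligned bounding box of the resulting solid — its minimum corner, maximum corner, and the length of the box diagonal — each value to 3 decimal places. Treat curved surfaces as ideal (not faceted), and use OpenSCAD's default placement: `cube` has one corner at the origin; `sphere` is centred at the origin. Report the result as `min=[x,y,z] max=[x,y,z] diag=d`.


min=[0.100,-9.600,-12.000] max=[8.900,8.700,2.500] diag=24.952

A = translate([1.6, -8.1, -10.5]) cube([5.8, 15.3, 11.5]) → bbox [1.6,-8.1,-10.5] .. [7.4,7.2,1]
B = sphere(r=1.5) → bbox [-1.5,-1.5,-1.5] .. [1.5,1.5,1.5]
lo = A.lo+B.lo = [1.6-1.5, -8.1-1.5, -10.5-1.5] = [0.100,-9.600,-12.000]
hi = A.hi+B.hi = [7.4+1.5, 7.2+1.5, 1+1.5] = [8.900,8.700,2.500]
diag = √(8.8²+18.3²+14.5²) = √622.58 = 24.952


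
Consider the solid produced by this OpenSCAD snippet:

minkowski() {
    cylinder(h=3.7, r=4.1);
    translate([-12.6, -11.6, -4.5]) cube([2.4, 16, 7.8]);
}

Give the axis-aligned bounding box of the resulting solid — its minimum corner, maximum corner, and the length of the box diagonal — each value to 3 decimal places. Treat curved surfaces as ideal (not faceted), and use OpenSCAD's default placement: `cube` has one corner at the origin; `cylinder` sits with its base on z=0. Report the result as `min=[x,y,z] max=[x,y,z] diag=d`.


A = translate([-12.6, -11.6, -4.5]) cube([2.4, 16, 7.8]) → bbox [-12.6,-11.6,-4.5] .. [-10.2,4.4,3.3]
B = cylinder(h=3.7, r=4.1) → bbox [-4.1,-4.1,0] .. [4.1,4.1,3.7]
lo = A.lo+B.lo = [-12.6-4.1, -11.6-4.1, -4.5+0] = [-16.700,-15.700,-4.500]
hi = A.hi+B.hi = [-10.2+4.1, 4.4+4.1, 3.3+3.7] = [-6.100,8.500,7.000]
diag = √(10.6²+24.2²+11.5²) = √830.25 = 28.814

min=[-16.700,-15.700,-4.500] max=[-6.100,8.500,7.000] diag=28.814


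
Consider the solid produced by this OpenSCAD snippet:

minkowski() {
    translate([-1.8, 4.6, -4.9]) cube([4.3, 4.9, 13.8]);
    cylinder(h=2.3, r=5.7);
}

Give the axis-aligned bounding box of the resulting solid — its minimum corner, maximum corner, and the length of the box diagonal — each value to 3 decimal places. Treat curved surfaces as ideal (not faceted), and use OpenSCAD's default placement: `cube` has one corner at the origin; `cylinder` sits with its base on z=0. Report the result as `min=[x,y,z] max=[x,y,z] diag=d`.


min=[-7.500,-1.100,-4.900] max=[8.200,15.200,11.200] diag=27.774

A = translate([-1.8, 4.6, -4.9]) cube([4.3, 4.9, 13.8]) → bbox [-1.8,4.6,-4.9] .. [2.5,9.5,8.9]
B = cylinder(h=2.3, r=5.7) → bbox [-5.7,-5.7,0] .. [5.7,5.7,2.3]
lo = A.lo+B.lo = [-1.8-5.7, 4.6-5.7, -4.9+0] = [-7.500,-1.100,-4.900]
hi = A.hi+B.hi = [2.5+5.7, 9.5+5.7, 8.9+2.3] = [8.200,15.200,11.200]
diag = √(15.7²+16.3²+16.1²) = √771.39 = 27.774


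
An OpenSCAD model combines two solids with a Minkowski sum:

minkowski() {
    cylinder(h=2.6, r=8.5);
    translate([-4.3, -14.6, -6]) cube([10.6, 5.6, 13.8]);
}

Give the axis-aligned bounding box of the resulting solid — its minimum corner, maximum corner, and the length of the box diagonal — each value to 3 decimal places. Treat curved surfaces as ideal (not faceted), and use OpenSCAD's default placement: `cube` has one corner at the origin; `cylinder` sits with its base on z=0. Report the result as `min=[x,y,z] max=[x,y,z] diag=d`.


min=[-12.800,-23.100,-6.000] max=[14.800,-0.500,10.400] diag=39.262

A = translate([-4.3, -14.6, -6]) cube([10.6, 5.6, 13.8]) → bbox [-4.3,-14.6,-6] .. [6.3,-9,7.8]
B = cylinder(h=2.6, r=8.5) → bbox [-8.5,-8.5,0] .. [8.5,8.5,2.6]
lo = A.lo+B.lo = [-4.3-8.5, -14.6-8.5, -6+0] = [-12.800,-23.100,-6.000]
hi = A.hi+B.hi = [6.3+8.5, -9+8.5, 7.8+2.6] = [14.800,-0.500,10.400]
diag = √(27.6²+22.6²+16.4²) = √1541.48 = 39.262


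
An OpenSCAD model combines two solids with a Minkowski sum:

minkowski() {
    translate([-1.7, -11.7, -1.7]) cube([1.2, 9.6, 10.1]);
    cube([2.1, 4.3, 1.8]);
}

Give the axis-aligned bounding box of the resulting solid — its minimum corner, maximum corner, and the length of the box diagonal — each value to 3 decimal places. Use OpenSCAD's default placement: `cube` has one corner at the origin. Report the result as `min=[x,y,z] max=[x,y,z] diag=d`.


A = translate([-1.7, -11.7, -1.7]) cube([1.2, 9.6, 10.1]) → bbox [-1.7,-11.7,-1.7] .. [-0.5,-2.1,8.4]
B = cube([2.1, 4.3, 1.8]) → bbox [0,0,0] .. [2.1,4.3,1.8]
lo = A.lo+B.lo = [-1.7+0, -11.7+0, -1.7+0] = [-1.700,-11.700,-1.700]
hi = A.hi+B.hi = [-0.5+2.1, -2.1+4.3, 8.4+1.8] = [1.600,2.200,10.200]
diag = √(3.3²+13.9²+11.9²) = √345.71 = 18.593

min=[-1.700,-11.700,-1.700] max=[1.600,2.200,10.200] diag=18.593


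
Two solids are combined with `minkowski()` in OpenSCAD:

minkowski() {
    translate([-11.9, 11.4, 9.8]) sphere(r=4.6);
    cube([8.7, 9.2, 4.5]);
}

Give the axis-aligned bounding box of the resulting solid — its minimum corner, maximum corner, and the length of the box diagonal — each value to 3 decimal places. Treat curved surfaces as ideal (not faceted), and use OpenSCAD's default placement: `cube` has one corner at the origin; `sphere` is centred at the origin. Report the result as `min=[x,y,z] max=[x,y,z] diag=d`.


min=[-16.500,6.800,5.200] max=[1.400,25.200,18.900] diag=29.097

A = translate([-11.9, 11.4, 9.8]) sphere(r=4.6) → bbox [-16.5,6.8,5.2] .. [-7.3,16,14.4]
B = cube([8.7, 9.2, 4.5]) → bbox [0,0,0] .. [8.7,9.2,4.5]
lo = A.lo+B.lo = [-16.5+0, 6.8+0, 5.2+0] = [-16.500,6.800,5.200]
hi = A.hi+B.hi = [-7.3+8.7, 16+9.2, 14.4+4.5] = [1.400,25.200,18.900]
diag = √(17.9²+18.4²+13.7²) = √846.66 = 29.097


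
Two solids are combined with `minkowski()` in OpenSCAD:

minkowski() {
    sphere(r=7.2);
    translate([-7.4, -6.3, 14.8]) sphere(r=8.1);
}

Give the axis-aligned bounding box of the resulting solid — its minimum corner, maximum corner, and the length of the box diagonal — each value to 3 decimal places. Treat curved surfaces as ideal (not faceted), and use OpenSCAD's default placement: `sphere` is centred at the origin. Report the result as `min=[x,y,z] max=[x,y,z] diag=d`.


min=[-22.700,-21.600,-0.500] max=[7.900,9.000,30.100] diag=53.001

A = translate([-7.4, -6.3, 14.8]) sphere(r=8.1) → bbox [-15.5,-14.4,6.7] .. [0.7,1.8,22.9]
B = sphere(r=7.2) → bbox [-7.2,-7.2,-7.2] .. [7.2,7.2,7.2]
lo = A.lo+B.lo = [-15.5-7.2, -14.4-7.2, 6.7-7.2] = [-22.700,-21.600,-0.500]
hi = A.hi+B.hi = [0.7+7.2, 1.8+7.2, 22.9+7.2] = [7.900,9.000,30.100]
diag = √(30.6²+30.6²+30.6²) = √2809.08 = 53.001


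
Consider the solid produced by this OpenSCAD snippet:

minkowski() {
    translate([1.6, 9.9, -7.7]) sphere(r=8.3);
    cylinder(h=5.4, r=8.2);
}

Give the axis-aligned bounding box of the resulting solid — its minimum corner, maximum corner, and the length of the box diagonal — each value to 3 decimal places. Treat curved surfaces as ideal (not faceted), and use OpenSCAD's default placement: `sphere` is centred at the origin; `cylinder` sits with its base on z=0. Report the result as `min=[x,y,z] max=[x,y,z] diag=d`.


min=[-14.900,-6.600,-16.000] max=[18.100,26.400,6.000] diag=51.595

A = translate([1.6, 9.9, -7.7]) sphere(r=8.3) → bbox [-6.7,1.6,-16] .. [9.9,18.2,0.6]
B = cylinder(h=5.4, r=8.2) → bbox [-8.2,-8.2,0] .. [8.2,8.2,5.4]
lo = A.lo+B.lo = [-6.7-8.2, 1.6-8.2, -16+0] = [-14.900,-6.600,-16.000]
hi = A.hi+B.hi = [9.9+8.2, 18.2+8.2, 0.6+5.4] = [18.100,26.400,6.000]
diag = √(33²+33²+22²) = √2662 = 51.595


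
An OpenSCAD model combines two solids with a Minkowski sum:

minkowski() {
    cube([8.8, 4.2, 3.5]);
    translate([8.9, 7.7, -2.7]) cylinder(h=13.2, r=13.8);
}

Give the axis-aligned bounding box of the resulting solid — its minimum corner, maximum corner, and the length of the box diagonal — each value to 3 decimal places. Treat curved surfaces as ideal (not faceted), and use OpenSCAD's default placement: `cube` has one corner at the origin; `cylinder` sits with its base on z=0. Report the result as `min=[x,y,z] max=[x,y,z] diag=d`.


A = translate([8.9, 7.7, -2.7]) cylinder(h=13.2, r=13.8) → bbox [-4.9,-6.1,-2.7] .. [22.7,21.5,10.5]
B = cube([8.8, 4.2, 3.5]) → bbox [0,0,0] .. [8.8,4.2,3.5]
lo = A.lo+B.lo = [-4.9+0, -6.1+0, -2.7+0] = [-4.900,-6.100,-2.700]
hi = A.hi+B.hi = [22.7+8.8, 21.5+4.2, 10.5+3.5] = [31.500,25.700,14.000]
diag = √(36.4²+31.8²+16.7²) = √2615.09 = 51.138

min=[-4.900,-6.100,-2.700] max=[31.500,25.700,14.000] diag=51.138


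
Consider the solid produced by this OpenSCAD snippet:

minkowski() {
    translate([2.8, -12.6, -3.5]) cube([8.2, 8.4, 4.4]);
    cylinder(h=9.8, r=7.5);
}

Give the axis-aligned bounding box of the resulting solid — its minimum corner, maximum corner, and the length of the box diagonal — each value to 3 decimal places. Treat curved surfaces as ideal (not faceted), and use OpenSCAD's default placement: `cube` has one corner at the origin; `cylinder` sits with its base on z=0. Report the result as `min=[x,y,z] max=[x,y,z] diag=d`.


A = translate([2.8, -12.6, -3.5]) cube([8.2, 8.4, 4.4]) → bbox [2.8,-12.6,-3.5] .. [11,-4.2,0.9]
B = cylinder(h=9.8, r=7.5) → bbox [-7.5,-7.5,0] .. [7.5,7.5,9.8]
lo = A.lo+B.lo = [2.8-7.5, -12.6-7.5, -3.5+0] = [-4.700,-20.100,-3.500]
hi = A.hi+B.hi = [11+7.5, -4.2+7.5, 0.9+9.8] = [18.500,3.300,10.700]
diag = √(23.2²+23.4²+14.2²) = √1287.44 = 35.881

min=[-4.700,-20.100,-3.500] max=[18.500,3.300,10.700] diag=35.881


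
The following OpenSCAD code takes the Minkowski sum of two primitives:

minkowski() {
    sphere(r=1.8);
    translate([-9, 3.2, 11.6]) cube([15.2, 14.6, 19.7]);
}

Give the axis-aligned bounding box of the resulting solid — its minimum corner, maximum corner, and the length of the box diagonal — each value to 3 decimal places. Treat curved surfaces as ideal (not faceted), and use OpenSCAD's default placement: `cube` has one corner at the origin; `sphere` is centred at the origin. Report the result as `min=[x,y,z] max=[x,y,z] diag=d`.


min=[-10.800,1.400,9.800] max=[8.000,19.600,33.100] diag=35.037

A = translate([-9, 3.2, 11.6]) cube([15.2, 14.6, 19.7]) → bbox [-9,3.2,11.6] .. [6.2,17.8,31.3]
B = sphere(r=1.8) → bbox [-1.8,-1.8,-1.8] .. [1.8,1.8,1.8]
lo = A.lo+B.lo = [-9-1.8, 3.2-1.8, 11.6-1.8] = [-10.800,1.400,9.800]
hi = A.hi+B.hi = [6.2+1.8, 17.8+1.8, 31.3+1.8] = [8.000,19.600,33.100]
diag = √(18.8²+18.2²+23.3²) = √1227.57 = 35.037


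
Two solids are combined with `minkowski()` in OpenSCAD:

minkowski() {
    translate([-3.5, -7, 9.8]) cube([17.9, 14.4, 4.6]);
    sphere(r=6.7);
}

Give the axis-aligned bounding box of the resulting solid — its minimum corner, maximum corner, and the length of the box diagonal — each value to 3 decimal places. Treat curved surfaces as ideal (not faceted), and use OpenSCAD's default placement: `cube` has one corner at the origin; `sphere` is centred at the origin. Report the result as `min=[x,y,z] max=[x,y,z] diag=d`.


min=[-10.200,-13.700,3.100] max=[21.100,14.100,21.100] diag=45.569

A = translate([-3.5, -7, 9.8]) cube([17.9, 14.4, 4.6]) → bbox [-3.5,-7,9.8] .. [14.4,7.4,14.4]
B = sphere(r=6.7) → bbox [-6.7,-6.7,-6.7] .. [6.7,6.7,6.7]
lo = A.lo+B.lo = [-3.5-6.7, -7-6.7, 9.8-6.7] = [-10.200,-13.700,3.100]
hi = A.hi+B.hi = [14.4+6.7, 7.4+6.7, 14.4+6.7] = [21.100,14.100,21.100]
diag = √(31.3²+27.8²+18²) = √2076.53 = 45.569


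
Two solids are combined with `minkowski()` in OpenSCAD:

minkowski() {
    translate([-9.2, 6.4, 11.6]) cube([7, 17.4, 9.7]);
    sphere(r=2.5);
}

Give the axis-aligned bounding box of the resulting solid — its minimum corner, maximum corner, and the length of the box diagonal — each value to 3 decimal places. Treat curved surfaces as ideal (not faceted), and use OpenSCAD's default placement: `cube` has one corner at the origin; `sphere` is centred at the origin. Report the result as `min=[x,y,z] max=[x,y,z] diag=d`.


A = translate([-9.2, 6.4, 11.6]) cube([7, 17.4, 9.7]) → bbox [-9.2,6.4,11.6] .. [-2.2,23.8,21.3]
B = sphere(r=2.5) → bbox [-2.5,-2.5,-2.5] .. [2.5,2.5,2.5]
lo = A.lo+B.lo = [-9.2-2.5, 6.4-2.5, 11.6-2.5] = [-11.700,3.900,9.100]
hi = A.hi+B.hi = [-2.2+2.5, 23.8+2.5, 21.3+2.5] = [0.300,26.300,23.800]
diag = √(12²+22.4²+14.7²) = √861.85 = 29.357

min=[-11.700,3.900,9.100] max=[0.300,26.300,23.800] diag=29.357


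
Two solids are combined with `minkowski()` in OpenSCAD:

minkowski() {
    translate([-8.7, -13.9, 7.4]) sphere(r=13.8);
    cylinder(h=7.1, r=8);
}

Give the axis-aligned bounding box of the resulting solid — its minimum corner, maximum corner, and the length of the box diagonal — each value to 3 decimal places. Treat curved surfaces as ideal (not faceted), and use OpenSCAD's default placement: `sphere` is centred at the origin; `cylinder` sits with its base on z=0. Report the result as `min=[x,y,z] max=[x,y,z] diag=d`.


A = translate([-8.7, -13.9, 7.4]) sphere(r=13.8) → bbox [-22.5,-27.7,-6.4] .. [5.1,-0.1,21.2]
B = cylinder(h=7.1, r=8) → bbox [-8,-8,0] .. [8,8,7.1]
lo = A.lo+B.lo = [-22.5-8, -27.7-8, -6.4+0] = [-30.500,-35.700,-6.400]
hi = A.hi+B.hi = [5.1+8, -0.1+8, 21.2+7.1] = [13.100,7.900,28.300]
diag = √(43.6²+43.6²+34.7²) = √5006.01 = 70.753

min=[-30.500,-35.700,-6.400] max=[13.100,7.900,28.300] diag=70.753
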